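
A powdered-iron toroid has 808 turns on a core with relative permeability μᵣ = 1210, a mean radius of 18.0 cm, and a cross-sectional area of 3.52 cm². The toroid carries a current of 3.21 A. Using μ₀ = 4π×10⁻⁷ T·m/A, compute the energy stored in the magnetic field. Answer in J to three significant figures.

U ≈ 1.59 J

L = μ₀μᵣN²A/(2πR) = (4π×10⁻⁷)(1210)(808)²(3.520×10^-4)/(2π×0.18) = 0.309 H.
U = ½LI² = ½(0.309)(3.21)² = 1.592 J.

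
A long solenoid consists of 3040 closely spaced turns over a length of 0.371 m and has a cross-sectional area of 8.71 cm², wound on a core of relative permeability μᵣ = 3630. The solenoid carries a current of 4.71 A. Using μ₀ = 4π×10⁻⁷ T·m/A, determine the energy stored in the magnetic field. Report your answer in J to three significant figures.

U ≈ 1100 J

A = 8.71 cm² = 8.710×10^-4 m².
L = μ₀μᵣN²A/ℓ = (4π×10⁻⁷)(3630)(3040)²(8.710×10^-4)/(0.371) = 98.97 H.
U = ½LI² = ½(98.97)(4.71)² = 1.098×10^3 J.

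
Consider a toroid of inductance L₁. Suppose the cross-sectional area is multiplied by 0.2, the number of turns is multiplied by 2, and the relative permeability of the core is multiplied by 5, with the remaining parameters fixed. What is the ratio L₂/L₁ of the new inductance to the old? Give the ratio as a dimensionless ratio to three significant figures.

L₂/L₁ = 4.00

For a toroid, L ∝ μᵣN²A/R.
L₂/L₁ = (0.2) × (2)^2 × (5) = 4.00.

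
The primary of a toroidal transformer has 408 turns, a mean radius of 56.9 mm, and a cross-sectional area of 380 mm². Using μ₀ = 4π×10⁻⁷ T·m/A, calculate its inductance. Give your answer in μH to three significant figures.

L ≈ 222 μH

For a thin toroid, L = μ₀N²A/(2πR).
L = (4π×10⁻⁷)(408)²(3.800×10^-4) / (2π×5.690×10^-2 m) = 2.223×10^-4 H.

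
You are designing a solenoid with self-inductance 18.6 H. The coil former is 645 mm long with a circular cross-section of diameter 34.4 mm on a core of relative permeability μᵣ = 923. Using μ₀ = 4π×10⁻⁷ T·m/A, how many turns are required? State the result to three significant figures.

A = π(d/2)² = π(1.720×10^-2 m)² = 9.294×10^-4 m².
From L = μ₀μᵣN²A/ℓ, N = √(Lℓ / (μ₀μᵣA)).
N = √[(18.6)(0.645) / ((4π×10⁻⁷)(923)×9.294×10^-4)] = √(1.113×10^7) ≈ 3336.0.

N ≈ 3340 turns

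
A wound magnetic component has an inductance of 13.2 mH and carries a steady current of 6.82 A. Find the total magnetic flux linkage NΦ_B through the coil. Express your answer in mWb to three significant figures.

NΦ_B ≈ 90.0 mWb

From L = NΦ_B/I, the flux linkage is NΦ_B = LI.
NΦ_B = (1.320×10^-2 H)(6.82 A) = 9.002×10^-2 Wb.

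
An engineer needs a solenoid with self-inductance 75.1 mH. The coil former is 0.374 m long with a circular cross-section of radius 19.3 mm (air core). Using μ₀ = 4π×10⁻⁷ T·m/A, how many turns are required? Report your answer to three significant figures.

A = πr² = π(1.930×10^-2 m)² = 1.170×10^-3 m².
From L = μ₀N²A/ℓ, N = √(Lℓ / (μ₀A)).
N = √[(7.510×10^-2)(0.374) / ((4π×10⁻⁷)×1.170×10^-3)] = √(1.910×10^7) ≈ 4370.4.

N ≈ 4370 turns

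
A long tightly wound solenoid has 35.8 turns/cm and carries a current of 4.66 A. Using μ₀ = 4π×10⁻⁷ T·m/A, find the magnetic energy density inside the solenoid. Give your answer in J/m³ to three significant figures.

B = μ₀nI = (4π×10⁻⁷)(3.580×10^3)(4.66) = 2.096×10^-2 T.
u = B²/(2μ₀) = (2.096×10^-2)²/(2×4π×10⁻⁷) = 174.9 J/m³.

u ≈ 175 J/m³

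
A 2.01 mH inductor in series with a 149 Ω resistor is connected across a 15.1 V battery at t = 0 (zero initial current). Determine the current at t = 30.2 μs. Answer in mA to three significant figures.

τ = L/R = 2.010×10^-3/149 = 1.349×10^-5 s; final current I_∞ = ε/R = 15.1/149 = 0.1013 A.
I(t) = I_∞(1 − e^(−t/τ)) with t/τ = 2.239.
I = (0.1013)(1 − e^(−2.239)) = 9.054×10^-2 A.

I ≈ 90.5 mA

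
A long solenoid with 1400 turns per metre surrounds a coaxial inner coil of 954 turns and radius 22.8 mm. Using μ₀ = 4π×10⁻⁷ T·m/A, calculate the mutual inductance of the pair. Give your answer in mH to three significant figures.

M ≈ 2.74 mH

The outer solenoid produces a uniform field B₁ = μ₀n₁I₁ across the inner coil,
so the flux linkage is N₂Φ = N₂B₁A₂ = μ₀n₁N₂A₂·I₁, giving M = μ₀n₁N₂A₂.
A₂ = πr² = π(2.280×10^-2 m)² = 1.633×10^-3 m².
M = (4π×10⁻⁷)(1400)(954)(1.633×10^-3) = 2.741×10^-3 H.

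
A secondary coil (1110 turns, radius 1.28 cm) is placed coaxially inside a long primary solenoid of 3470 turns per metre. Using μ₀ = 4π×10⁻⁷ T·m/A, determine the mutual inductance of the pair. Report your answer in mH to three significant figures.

The outer solenoid produces a uniform field B₁ = μ₀n₁I₁ across the inner coil,
so the flux linkage is N₂Φ = N₂B₁A₂ = μ₀n₁N₂A₂·I₁, giving M = μ₀n₁N₂A₂.
A₂ = πr² = π(1.280×10^-2 m)² = 5.147×10^-4 m².
M = (4π×10⁻⁷)(3470)(1110)(5.147×10^-4) = 2.491×10^-3 H.

M ≈ 2.49 mH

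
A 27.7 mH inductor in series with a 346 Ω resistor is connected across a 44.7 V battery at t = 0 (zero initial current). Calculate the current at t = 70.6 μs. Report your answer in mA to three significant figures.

I ≈ 75.7 mA

τ = L/R = 2.770×10^-2/346 = 8.006×10^-5 s; final current I_∞ = ε/R = 44.7/346 = 0.1292 A.
I(t) = I_∞(1 − e^(−t/τ)) with t/τ = 0.882.
I = (0.1292)(1 − e^(−0.882)) = 7.570×10^-2 A.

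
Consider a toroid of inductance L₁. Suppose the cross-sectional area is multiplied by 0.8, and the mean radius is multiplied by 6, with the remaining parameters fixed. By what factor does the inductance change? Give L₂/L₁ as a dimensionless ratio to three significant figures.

L₂/L₁ = 0.133

For a toroid, L ∝ μᵣN²A/R.
L₂/L₁ = (0.8) × (6)^-1 = 0.133.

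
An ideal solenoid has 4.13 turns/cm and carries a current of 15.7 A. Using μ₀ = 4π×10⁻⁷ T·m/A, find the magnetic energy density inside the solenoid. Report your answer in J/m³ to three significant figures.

B = μ₀nI = (4π×10⁻⁷)(413)(15.7) = 8.148×10^-3 T.
u = B²/(2μ₀) = (8.148×10^-3)²/(2×4π×10⁻⁷) = 26.42 J/m³.

u ≈ 26.4 J/m³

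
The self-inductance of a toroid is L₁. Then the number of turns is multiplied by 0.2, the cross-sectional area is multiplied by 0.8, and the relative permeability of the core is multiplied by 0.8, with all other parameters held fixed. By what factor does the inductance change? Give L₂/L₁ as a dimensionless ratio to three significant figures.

L₂/L₁ = 0.0256

For a toroid, L ∝ μᵣN²A/R.
L₂/L₁ = (0.2)^2 × (0.8) × (0.8) = 0.0256.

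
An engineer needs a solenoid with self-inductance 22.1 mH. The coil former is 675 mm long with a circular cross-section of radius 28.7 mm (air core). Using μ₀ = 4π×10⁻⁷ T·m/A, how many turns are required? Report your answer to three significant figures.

N ≈ 2140 turns

A = πr² = π(2.870×10^-2 m)² = 2.588×10^-3 m².
From L = μ₀N²A/ℓ, N = √(Lℓ / (μ₀A)).
N = √[(2.210×10^-2)(0.675) / ((4π×10⁻⁷)×2.588×10^-3)] = √(4.587×10^6) ≈ 2141.8.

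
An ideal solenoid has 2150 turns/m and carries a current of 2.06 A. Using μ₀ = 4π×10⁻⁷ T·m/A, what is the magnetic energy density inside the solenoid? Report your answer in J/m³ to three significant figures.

B = μ₀nI = (4π×10⁻⁷)(2.150×10^3)(2.06) = 5.566×10^-3 T.
u = B²/(2μ₀) = (5.566×10^-3)²/(2×4π×10⁻⁷) = 12.33 J/m³.

u ≈ 12.3 J/m³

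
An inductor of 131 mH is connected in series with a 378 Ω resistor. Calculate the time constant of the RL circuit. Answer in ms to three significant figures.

τ ≈ 0.347 ms

τ = L/R = (0.131 H)/(378 Ω) = 3.466×10^-4 s.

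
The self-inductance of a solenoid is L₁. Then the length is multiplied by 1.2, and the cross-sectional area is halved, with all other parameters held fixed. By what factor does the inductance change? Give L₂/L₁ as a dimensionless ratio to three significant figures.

For a solenoid, L ∝ μᵣN²A/ℓ.
L₂/L₁ = (1.2)^-1 × (0.5) = 0.417.

L₂/L₁ = 0.417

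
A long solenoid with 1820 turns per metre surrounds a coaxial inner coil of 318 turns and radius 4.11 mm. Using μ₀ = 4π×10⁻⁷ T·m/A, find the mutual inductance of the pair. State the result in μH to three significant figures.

M ≈ 38.6 μH

The outer solenoid produces a uniform field B₁ = μ₀n₁I₁ across the inner coil,
so the flux linkage is N₂Φ = N₂B₁A₂ = μ₀n₁N₂A₂·I₁, giving M = μ₀n₁N₂A₂.
A₂ = πr² = π(4.110×10^-3 m)² = 5.307×10^-5 m².
M = (4π×10⁻⁷)(1820)(318)(5.307×10^-5) = 3.860×10^-5 H.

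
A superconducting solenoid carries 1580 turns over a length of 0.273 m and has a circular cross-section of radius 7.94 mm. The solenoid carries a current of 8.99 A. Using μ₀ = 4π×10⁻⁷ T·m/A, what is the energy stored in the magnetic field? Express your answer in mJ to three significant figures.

U ≈ 92.0 mJ

A = πr² = π(7.940×10^-3 m)² = 1.981×10^-4 m².
L = μ₀N²A/ℓ = (4π×10⁻⁷)(1580)²(1.981×10^-4)/(0.273) = 2.276×10^-3 H.
U = ½LI² = ½(2.276×10^-3)(8.99)² = 9.197×10^-2 J.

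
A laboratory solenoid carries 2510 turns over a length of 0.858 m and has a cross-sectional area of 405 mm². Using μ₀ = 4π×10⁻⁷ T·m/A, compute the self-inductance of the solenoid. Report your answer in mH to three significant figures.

A = 405 mm² = 4.050×10^-4 m².
For a long solenoid, L = μ₀N²A/ℓ.
L = (4π×10⁻⁷)(2510)²(4.050×10^-4)/(0.858 m) = 3.737×10^-3 H.

L ≈ 3.74 mH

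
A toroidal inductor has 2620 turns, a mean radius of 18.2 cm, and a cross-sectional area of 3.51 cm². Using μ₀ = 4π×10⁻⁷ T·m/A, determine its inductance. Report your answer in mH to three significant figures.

L ≈ 2.65 mH

For a thin toroid, L = μ₀N²A/(2πR).
L = (4π×10⁻⁷)(2620)²(3.510×10^-4) / (2π×0.182 m) = 2.648×10^-3 H.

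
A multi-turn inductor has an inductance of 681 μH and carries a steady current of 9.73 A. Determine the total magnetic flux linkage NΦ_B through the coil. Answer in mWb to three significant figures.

From L = NΦ_B/I, the flux linkage is NΦ_B = LI.
NΦ_B = (6.810×10^-4 H)(9.73 A) = 6.626×10^-3 Wb.

NΦ_B ≈ 6.63 mWb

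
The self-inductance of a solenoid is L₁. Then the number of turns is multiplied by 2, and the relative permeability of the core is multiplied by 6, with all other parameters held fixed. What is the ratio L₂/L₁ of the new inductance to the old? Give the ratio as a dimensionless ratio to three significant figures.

For a solenoid, L ∝ μᵣN²A/ℓ.
L₂/L₁ = (2)^2 × (6) = 24.0.

L₂/L₁ = 24.0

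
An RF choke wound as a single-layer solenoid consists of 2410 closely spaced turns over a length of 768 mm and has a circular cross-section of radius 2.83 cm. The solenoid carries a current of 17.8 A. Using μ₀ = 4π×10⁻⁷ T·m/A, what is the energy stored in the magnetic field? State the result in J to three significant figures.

A = πr² = π(2.830×10^-2 m)² = 2.516×10^-3 m².
L = μ₀N²A/ℓ = (4π×10⁻⁷)(2410)²(2.516×10^-3)/(0.768) = 2.391×10^-2 H.
U = ½LI² = ½(2.391×10^-2)(17.8)² = 3.788 J.

U ≈ 3.79 J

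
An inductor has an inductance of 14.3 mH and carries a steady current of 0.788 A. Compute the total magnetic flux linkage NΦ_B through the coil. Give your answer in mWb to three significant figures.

From L = NΦ_B/I, the flux linkage is NΦ_B = LI.
NΦ_B = (1.430×10^-2 H)(0.788 A) = 1.127×10^-2 Wb.

NΦ_B ≈ 11.3 mWb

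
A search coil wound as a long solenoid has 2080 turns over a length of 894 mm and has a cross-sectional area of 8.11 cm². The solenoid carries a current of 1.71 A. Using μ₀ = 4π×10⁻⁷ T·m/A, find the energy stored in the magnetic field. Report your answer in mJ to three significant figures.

A = 8.11 cm² = 8.110×10^-4 m².
L = μ₀N²A/ℓ = (4π×10⁻⁷)(2080)²(8.110×10^-4)/(0.894) = 4.932×10^-3 H.
U = ½LI² = ½(4.932×10^-3)(1.71)² = 7.211×10^-3 J.

U ≈ 7.21 mJ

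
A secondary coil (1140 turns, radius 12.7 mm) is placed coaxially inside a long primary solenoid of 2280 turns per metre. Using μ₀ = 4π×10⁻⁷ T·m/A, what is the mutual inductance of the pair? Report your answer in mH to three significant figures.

M ≈ 1.66 mH

The outer solenoid produces a uniform field B₁ = μ₀n₁I₁ across the inner coil,
so the flux linkage is N₂Φ = N₂B₁A₂ = μ₀n₁N₂A₂·I₁, giving M = μ₀n₁N₂A₂.
A₂ = πr² = π(1.270×10^-2 m)² = 5.067×10^-4 m².
M = (4π×10⁻⁷)(2280)(1140)(5.067×10^-4) = 1.655×10^-3 H.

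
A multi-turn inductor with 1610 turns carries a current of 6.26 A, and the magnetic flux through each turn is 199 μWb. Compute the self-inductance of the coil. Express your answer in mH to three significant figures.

Self-inductance is defined by L = NΦ_B/I (flux linkage over current).
L = (1610)(1.990×10^-4 Wb)/(6.26 A) = 5.118×10^-2 H.

L ≈ 51.2 mH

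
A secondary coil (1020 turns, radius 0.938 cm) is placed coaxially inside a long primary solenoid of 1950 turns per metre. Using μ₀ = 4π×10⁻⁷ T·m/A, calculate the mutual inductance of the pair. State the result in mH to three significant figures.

The outer solenoid produces a uniform field B₁ = μ₀n₁I₁ across the inner coil,
so the flux linkage is N₂Φ = N₂B₁A₂ = μ₀n₁N₂A₂·I₁, giving M = μ₀n₁N₂A₂.
A₂ = πr² = π(9.380×10^-3 m)² = 2.764×10^-4 m².
M = (4π×10⁻⁷)(1950)(1020)(2.764×10^-4) = 6.909×10^-4 H.

M ≈ 0.691 mH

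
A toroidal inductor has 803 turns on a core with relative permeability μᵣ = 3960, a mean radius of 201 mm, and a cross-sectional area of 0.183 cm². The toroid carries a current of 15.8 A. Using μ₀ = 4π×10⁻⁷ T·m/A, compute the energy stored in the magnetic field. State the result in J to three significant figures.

U ≈ 5.80 J

L = μ₀μᵣN²A/(2πR) = (4π×10⁻⁷)(3960)(803)²(1.830×10^-5)/(2π×0.201) = 4.650×10^-2 H.
U = ½LI² = ½(4.650×10^-2)(15.8)² = 5.804 J.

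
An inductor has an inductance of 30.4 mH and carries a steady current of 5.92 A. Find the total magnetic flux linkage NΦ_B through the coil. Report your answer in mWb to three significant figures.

NΦ_B ≈ 180 mWb

From L = NΦ_B/I, the flux linkage is NΦ_B = LI.
NΦ_B = (3.040×10^-2 H)(5.92 A) = 0.18 Wb.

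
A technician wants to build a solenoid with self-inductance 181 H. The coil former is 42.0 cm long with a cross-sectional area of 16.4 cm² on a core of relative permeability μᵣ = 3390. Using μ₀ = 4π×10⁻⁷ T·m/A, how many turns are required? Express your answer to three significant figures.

N ≈ 3300 turns

A = 16.4 cm² = 1.640×10^-3 m².
From L = μ₀μᵣN²A/ℓ, N = √(Lℓ / (μ₀μᵣA)).
N = √[(181)(0.42) / ((4π×10⁻⁷)(3390)×1.640×10^-3)] = √(1.088×10^7) ≈ 3298.7.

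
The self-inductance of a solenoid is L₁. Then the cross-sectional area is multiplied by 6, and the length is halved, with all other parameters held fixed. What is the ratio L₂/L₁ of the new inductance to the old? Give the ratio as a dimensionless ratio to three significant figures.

For a solenoid, L ∝ μᵣN²A/ℓ.
L₂/L₁ = (6) × (0.5)^-1 = 12.0.

L₂/L₁ = 12.0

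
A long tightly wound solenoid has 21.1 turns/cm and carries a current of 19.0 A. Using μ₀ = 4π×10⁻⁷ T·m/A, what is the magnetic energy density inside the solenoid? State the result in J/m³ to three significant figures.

B = μ₀nI = (4π×10⁻⁷)(2.110×10^3)(19.0) = 5.038×10^-2 T.
u = B²/(2μ₀) = (5.038×10^-2)²/(2×4π×10⁻⁷) = 1.010×10^3 J/m³.

u ≈ 1010 J/m³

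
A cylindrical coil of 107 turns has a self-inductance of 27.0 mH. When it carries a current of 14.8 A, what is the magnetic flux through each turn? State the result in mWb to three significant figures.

From L = NΦ_B/I, the flux per turn is Φ_B = LI/N.
Φ_B = (2.700×10^-2 H)(14.8 A)/107 = 3.7346×10^-3 Wb.

Φ_B ≈ 3.73 mWb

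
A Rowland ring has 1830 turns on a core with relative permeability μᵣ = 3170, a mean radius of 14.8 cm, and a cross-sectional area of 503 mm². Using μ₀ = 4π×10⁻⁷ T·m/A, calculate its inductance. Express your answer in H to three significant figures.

L ≈ 7.22 H

For a thin toroid, L = μ₀μᵣN²A/(2πR).
L = (4π×10⁻⁷)(3170)(1830)²(5.030×10^-4) / (2π×0.148 m) = 7.216 H.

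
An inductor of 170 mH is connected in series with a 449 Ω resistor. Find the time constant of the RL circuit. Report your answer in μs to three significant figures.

τ ≈ 379 μs

τ = L/R = (0.17 H)/(449 Ω) = 3.786×10^-4 s.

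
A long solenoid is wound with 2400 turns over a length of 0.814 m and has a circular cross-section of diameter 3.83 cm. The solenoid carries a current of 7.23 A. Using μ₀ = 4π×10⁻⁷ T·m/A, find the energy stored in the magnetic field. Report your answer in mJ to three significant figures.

U ≈ 268 mJ

A = π(d/2)² = π(1.915×10^-2 m)² = 1.152×10^-3 m².
L = μ₀N²A/ℓ = (4π×10⁻⁷)(2400)²(1.152×10^-3)/(0.814) = 1.024×10^-2 H.
U = ½LI² = ½(1.024×10^-2)(7.23)² = 0.2678 J.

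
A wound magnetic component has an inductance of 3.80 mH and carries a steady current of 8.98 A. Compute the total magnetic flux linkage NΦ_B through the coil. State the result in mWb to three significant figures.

From L = NΦ_B/I, the flux linkage is NΦ_B = LI.
NΦ_B = (3.800×10^-3 H)(8.98 A) = 3.412×10^-2 Wb.

NΦ_B ≈ 34.1 mWb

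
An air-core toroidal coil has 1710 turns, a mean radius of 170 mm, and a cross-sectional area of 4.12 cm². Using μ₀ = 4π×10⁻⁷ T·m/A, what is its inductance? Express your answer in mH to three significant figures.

L ≈ 1.42 mH

For a thin toroid, L = μ₀N²A/(2πR).
L = (4π×10⁻⁷)(1710)²(4.120×10^-4) / (2π×0.17 m) = 1.417×10^-3 H.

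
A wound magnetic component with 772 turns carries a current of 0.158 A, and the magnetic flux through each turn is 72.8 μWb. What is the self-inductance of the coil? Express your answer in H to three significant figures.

Self-inductance is defined by L = NΦ_B/I (flux linkage over current).
L = (772)(7.280×10^-5 Wb)/(0.158 A) = 0.3557 H.

L ≈ 0.356 H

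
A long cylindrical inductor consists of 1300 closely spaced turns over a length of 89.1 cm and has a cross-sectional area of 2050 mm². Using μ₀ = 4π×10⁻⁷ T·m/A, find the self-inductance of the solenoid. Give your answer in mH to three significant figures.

A = 2050 mm² = 2.050×10^-3 m².
For a long solenoid, L = μ₀N²A/ℓ.
L = (4π×10⁻⁷)(1300)²(2.050×10^-3)/(0.891 m) = 4.886×10^-3 H.

L ≈ 4.89 mH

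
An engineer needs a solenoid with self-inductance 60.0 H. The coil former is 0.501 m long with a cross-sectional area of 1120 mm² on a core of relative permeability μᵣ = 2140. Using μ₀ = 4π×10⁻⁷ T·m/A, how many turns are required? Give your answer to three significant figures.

A = 1120 mm² = 1.120×10^-3 m².
From L = μ₀μᵣN²A/ℓ, N = √(Lℓ / (μ₀μᵣA)).
N = √[(60)(0.501) / ((4π×10⁻⁷)(2140)×1.120×10^-3)] = √(9.980×10^6) ≈ 3159.2.

N ≈ 3160 turns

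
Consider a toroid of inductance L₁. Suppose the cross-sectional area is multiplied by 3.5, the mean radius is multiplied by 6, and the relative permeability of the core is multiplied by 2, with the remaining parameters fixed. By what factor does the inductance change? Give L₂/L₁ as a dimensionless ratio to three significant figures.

L₂/L₁ = 1.17

For a toroid, L ∝ μᵣN²A/R.
L₂/L₁ = (3.5) × (6)^-1 × (2) = 1.17.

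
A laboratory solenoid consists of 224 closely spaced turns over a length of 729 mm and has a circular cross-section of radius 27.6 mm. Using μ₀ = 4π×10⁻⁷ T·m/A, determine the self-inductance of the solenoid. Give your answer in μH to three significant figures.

L ≈ 207 μH

A = πr² = π(2.760×10^-2 m)² = 2.393×10^-3 m².
For a long solenoid, L = μ₀N²A/ℓ.
L = (4π×10⁻⁷)(224)²(2.393×10^-3)/(0.729 m) = 2.070×10^-4 H.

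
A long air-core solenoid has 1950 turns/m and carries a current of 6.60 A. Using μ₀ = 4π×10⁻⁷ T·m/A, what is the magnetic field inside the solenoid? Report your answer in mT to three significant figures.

B ≈ 16.2 mT

Inside a long solenoid, B = μ₀nI.
B = (4π×10⁻⁷)(1.950×10^3 m⁻¹)(6.60 A) = 1.617×10^-2 T.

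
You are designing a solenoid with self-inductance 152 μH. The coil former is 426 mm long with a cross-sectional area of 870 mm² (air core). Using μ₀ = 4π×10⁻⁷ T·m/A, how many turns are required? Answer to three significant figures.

A = 870 mm² = 8.700×10^-4 m².
From L = μ₀N²A/ℓ, N = √(Lℓ / (μ₀A)).
N = √[(1.520×10^-4)(0.426) / ((4π×10⁻⁷)×8.700×10^-4)] = √(5.923×10^4) ≈ 243.4.

N ≈ 243 turns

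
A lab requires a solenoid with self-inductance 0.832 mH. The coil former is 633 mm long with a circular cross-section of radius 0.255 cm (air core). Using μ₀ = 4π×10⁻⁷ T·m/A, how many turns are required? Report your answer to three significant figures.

A = πr² = π(2.550×10^-3 m)² = 2.043×10^-5 m².
From L = μ₀N²A/ℓ, N = √(Lℓ / (μ₀A)).
N = √[(8.320×10^-4)(0.633) / ((4π×10⁻⁷)×2.043×10^-5)] = √(2.052×10^7) ≈ 4529.4.

N ≈ 4530 turns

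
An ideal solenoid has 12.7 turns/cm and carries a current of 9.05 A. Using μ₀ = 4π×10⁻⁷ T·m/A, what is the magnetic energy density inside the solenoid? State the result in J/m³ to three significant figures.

B = μ₀nI = (4π×10⁻⁷)(1.270×10^3)(9.05) = 1.444×10^-2 T.
u = B²/(2μ₀) = (1.444×10^-2)²/(2×4π×10⁻⁷) = 83 J/m³.

u ≈ 83.0 J/m³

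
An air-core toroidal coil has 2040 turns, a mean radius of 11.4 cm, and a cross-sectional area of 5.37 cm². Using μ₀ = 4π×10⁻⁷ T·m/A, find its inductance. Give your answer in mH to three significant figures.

L ≈ 3.92 mH

For a thin toroid, L = μ₀N²A/(2πR).
L = (4π×10⁻⁷)(2040)²(5.370×10^-4) / (2π×0.114 m) = 3.921×10^-3 H.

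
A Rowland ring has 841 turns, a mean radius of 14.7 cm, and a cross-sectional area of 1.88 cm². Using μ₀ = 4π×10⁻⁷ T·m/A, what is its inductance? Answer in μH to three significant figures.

For a thin toroid, L = μ₀N²A/(2πR).
L = (4π×10⁻⁷)(841)²(1.880×10^-4) / (2π×0.147 m) = 1.809×10^-4 H.

L ≈ 181 μH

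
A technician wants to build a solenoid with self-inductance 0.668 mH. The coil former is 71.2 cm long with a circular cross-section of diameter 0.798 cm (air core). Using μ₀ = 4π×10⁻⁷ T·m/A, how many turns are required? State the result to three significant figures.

N ≈ 2750 turns

A = π(d/2)² = π(3.990×10^-3 m)² = 5.001×10^-5 m².
From L = μ₀N²A/ℓ, N = √(Lℓ / (μ₀A)).
N = √[(6.680×10^-4)(0.712) / ((4π×10⁻⁷)×5.001×10^-5)] = √(7.567×10^6) ≈ 2750.9.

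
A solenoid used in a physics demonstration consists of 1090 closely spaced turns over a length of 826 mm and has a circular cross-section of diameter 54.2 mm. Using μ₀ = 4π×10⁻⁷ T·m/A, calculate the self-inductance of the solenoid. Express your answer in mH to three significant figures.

A = π(d/2)² = π(2.710×10^-2 m)² = 2.307×10^-3 m².
For a long solenoid, L = μ₀N²A/ℓ.
L = (4π×10⁻⁷)(1090)²(2.307×10^-3)/(0.826 m) = 4.170×10^-3 H.

L ≈ 4.17 mH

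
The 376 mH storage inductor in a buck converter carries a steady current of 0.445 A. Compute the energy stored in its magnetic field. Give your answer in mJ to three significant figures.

U ≈ 37.2 mJ

Stored magnetic energy: U = ½LI².
U = ½(0.376 H)(0.445 A)² = 3.723×10^-2 J.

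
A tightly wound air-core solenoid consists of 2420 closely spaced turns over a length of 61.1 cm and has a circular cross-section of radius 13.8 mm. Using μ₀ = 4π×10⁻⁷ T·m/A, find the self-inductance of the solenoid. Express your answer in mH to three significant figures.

L ≈ 7.21 mH

A = πr² = π(1.380×10^-2 m)² = 5.983×10^-4 m².
For a long solenoid, L = μ₀N²A/ℓ.
L = (4π×10⁻⁷)(2420)²(5.983×10^-4)/(0.611 m) = 7.206×10^-3 H.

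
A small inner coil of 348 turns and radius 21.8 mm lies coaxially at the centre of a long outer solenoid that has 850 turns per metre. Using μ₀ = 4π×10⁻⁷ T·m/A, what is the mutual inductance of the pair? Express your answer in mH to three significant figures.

The outer solenoid produces a uniform field B₁ = μ₀n₁I₁ across the inner coil,
so the flux linkage is N₂Φ = N₂B₁A₂ = μ₀n₁N₂A₂·I₁, giving M = μ₀n₁N₂A₂.
A₂ = πr² = π(2.180×10^-2 m)² = 1.493×10^-3 m².
M = (4π×10⁻⁷)(850)(348)(1.493×10^-3) = 5.550×10^-4 H.

M ≈ 0.555 mH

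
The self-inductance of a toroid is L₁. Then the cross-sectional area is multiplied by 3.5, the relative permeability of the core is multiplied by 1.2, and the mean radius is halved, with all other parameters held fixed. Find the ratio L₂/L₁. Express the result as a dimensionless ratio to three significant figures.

For a toroid, L ∝ μᵣN²A/R.
L₂/L₁ = (3.5) × (1.2) × (0.5)^-1 = 8.40.

L₂/L₁ = 8.40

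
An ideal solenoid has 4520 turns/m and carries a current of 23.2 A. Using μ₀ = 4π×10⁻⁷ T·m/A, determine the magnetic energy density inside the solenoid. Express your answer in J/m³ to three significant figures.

u ≈ 6910 J/m³

B = μ₀nI = (4π×10⁻⁷)(4.520×10^3)(23.2) = 0.1318 T.
u = B²/(2μ₀) = (0.1318)²/(2×4π×10⁻⁷) = 6.909×10^3 J/m³.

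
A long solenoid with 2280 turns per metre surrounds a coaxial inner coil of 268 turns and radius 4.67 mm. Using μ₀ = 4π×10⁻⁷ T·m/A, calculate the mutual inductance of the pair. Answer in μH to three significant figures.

The outer solenoid produces a uniform field B₁ = μ₀n₁I₁ across the inner coil,
so the flux linkage is N₂Φ = N₂B₁A₂ = μ₀n₁N₂A₂·I₁, giving M = μ₀n₁N₂A₂.
A₂ = πr² = π(4.670×10^-3 m)² = 6.851×10^-5 m².
M = (4π×10⁻⁷)(2280)(268)(6.851×10^-5) = 5.261×10^-5 H.

M ≈ 52.6 μH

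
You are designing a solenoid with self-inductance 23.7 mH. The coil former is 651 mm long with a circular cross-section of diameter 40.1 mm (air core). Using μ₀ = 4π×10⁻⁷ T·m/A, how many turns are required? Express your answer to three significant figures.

A = π(d/2)² = π(2.005×10^-2 m)² = 1.263×10^-3 m².
From L = μ₀N²A/ℓ, N = √(Lℓ / (μ₀A)).
N = √[(2.370×10^-2)(0.651) / ((4π×10⁻⁷)×1.263×10^-3)] = √(9.722×10^6) ≈ 3118.0.

N ≈ 3120 turns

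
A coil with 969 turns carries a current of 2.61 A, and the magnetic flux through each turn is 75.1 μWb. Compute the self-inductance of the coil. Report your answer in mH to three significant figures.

Self-inductance is defined by L = NΦ_B/I (flux linkage over current).
L = (969)(7.510×10^-5 Wb)/(2.61 A) = 2.788×10^-2 H.

L ≈ 27.9 mH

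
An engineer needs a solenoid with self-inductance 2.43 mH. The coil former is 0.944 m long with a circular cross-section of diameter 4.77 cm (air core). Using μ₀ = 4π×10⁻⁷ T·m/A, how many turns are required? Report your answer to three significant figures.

N ≈ 1010 turns

A = π(d/2)² = π(2.385×10^-2 m)² = 1.787×10^-3 m².
From L = μ₀N²A/ℓ, N = √(Lℓ / (μ₀A)).
N = √[(2.430×10^-3)(0.944) / ((4π×10⁻⁷)×1.787×10^-3)] = √(1.022×10^6) ≈ 1010.7.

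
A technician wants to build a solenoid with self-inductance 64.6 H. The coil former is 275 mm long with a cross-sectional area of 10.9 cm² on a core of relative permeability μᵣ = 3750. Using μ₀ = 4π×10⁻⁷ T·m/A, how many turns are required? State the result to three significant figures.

A = 10.9 cm² = 1.090×10^-3 m².
From L = μ₀μᵣN²A/ℓ, N = √(Lℓ / (μ₀μᵣA)).
N = √[(64.6)(0.275) / ((4π×10⁻⁷)(3750)×1.090×10^-3)] = √(3.459×10^6) ≈ 1859.7.

N ≈ 1860 turns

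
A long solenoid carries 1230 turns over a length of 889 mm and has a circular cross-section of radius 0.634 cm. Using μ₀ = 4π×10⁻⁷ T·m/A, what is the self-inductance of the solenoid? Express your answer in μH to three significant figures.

L ≈ 270 μH

A = πr² = π(6.340×10^-3 m)² = 1.263×10^-4 m².
For a long solenoid, L = μ₀N²A/ℓ.
L = (4π×10⁻⁷)(1230)²(1.263×10^-4)/(0.889 m) = 2.701×10^-4 H.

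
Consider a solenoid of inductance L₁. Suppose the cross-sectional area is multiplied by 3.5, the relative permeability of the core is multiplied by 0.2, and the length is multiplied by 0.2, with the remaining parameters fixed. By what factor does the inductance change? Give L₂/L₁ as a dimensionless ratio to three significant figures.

For a solenoid, L ∝ μᵣN²A/ℓ.
L₂/L₁ = (3.5) × (0.2) × (0.2)^-1 = 3.50.

L₂/L₁ = 3.50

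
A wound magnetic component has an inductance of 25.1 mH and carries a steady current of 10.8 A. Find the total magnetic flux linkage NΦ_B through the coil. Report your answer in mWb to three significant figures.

From L = NΦ_B/I, the flux linkage is NΦ_B = LI.
NΦ_B = (2.510×10^-2 H)(10.8 A) = 0.2711 Wb.

NΦ_B ≈ 271 mWb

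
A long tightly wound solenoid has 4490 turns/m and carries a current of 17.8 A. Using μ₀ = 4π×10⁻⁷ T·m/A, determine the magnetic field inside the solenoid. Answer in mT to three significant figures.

Inside a long solenoid, B = μ₀nI.
B = (4π×10⁻⁷)(4.490×10^3 m⁻¹)(17.8 A) = 0.1004 T.

B ≈ 100 mT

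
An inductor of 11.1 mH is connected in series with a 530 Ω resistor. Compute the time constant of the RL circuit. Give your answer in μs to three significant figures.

τ ≈ 20.9 μs

τ = L/R = (1.110×10^-2 H)/(530 Ω) = 2.094×10^-5 s.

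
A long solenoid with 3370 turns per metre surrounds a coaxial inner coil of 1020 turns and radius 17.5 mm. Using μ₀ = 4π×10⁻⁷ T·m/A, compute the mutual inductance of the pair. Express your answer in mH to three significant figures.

The outer solenoid produces a uniform field B₁ = μ₀n₁I₁ across the inner coil,
so the flux linkage is N₂Φ = N₂B₁A₂ = μ₀n₁N₂A₂·I₁, giving M = μ₀n₁N₂A₂.
A₂ = πr² = π(1.750×10^-2 m)² = 9.621×10^-4 m².
M = (4π×10⁻⁷)(3370)(1020)(9.621×10^-4) = 4.156×10^-3 H.

M ≈ 4.16 mH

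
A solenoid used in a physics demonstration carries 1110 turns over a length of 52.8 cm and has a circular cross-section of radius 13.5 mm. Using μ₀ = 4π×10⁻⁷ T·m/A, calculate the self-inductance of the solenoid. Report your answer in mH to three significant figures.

A = πr² = π(1.350×10^-2 m)² = 5.726×10^-4 m².
For a long solenoid, L = μ₀N²A/ℓ.
L = (4π×10⁻⁷)(1110)²(5.726×10^-4)/(0.528 m) = 1.679×10^-3 H.

L ≈ 1.68 mH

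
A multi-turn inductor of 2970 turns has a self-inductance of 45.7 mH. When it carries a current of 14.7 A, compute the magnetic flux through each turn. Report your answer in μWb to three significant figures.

Φ_B ≈ 226 μWb

From L = NΦ_B/I, the flux per turn is Φ_B = LI/N.
Φ_B = (4.570×10^-2 H)(14.7 A)/2970 = 2.262×10^-4 Wb.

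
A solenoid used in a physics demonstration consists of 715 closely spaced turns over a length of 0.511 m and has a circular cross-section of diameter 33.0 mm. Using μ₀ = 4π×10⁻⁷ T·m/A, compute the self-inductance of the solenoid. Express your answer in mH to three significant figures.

A = π(d/2)² = π(1.650×10^-2 m)² = 8.553×10^-4 m².
For a long solenoid, L = μ₀N²A/ℓ.
L = (4π×10⁻⁷)(715)²(8.553×10^-4)/(0.511 m) = 1.075×10^-3 H.

L ≈ 1.08 mH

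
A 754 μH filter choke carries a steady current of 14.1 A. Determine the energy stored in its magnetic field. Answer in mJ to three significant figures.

Stored magnetic energy: U = ½LI².
U = ½(7.540×10^-4 H)(14.1 A)² = 7.495×10^-2 J.

U ≈ 75.0 mJ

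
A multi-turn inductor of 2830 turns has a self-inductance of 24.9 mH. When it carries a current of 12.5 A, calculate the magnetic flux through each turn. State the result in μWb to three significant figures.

Φ_B ≈ 110 μWb

From L = NΦ_B/I, the flux per turn is Φ_B = LI/N.
Φ_B = (2.490×10^-2 H)(12.5 A)/2830 = 1.100×10^-4 Wb.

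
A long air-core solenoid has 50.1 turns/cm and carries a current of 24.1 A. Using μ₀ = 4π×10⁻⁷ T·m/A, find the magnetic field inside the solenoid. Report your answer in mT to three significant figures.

Inside a long solenoid, B = μ₀nI.
B = (4π×10⁻⁷)(5.010×10^3 m⁻¹)(24.1 A) = 0.1517 T.

B ≈ 152 mT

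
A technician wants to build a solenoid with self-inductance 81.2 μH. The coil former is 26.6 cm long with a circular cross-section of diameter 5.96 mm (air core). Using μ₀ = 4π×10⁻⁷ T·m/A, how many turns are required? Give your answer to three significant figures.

N ≈ 785 turns

A = π(d/2)² = π(2.980×10^-3 m)² = 2.790×10^-5 m².
From L = μ₀N²A/ℓ, N = √(Lℓ / (μ₀A)).
N = √[(8.120×10^-5)(0.266) / ((4π×10⁻⁷)×2.790×10^-5)] = √(6.161×10^5) ≈ 784.9.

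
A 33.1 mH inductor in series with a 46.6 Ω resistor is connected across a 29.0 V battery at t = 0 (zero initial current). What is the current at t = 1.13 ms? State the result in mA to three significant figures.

τ = L/R = 3.310×10^-2/46.6 = 7.103×10^-4 s; final current I_∞ = ε/R = 29.0/46.6 = 0.6223 A.
I(t) = I_∞(1 − e^(−t/τ)) with t/τ = 1.591.
I = (0.6223)(1 − e^(−1.591)) = 0.4955 A.

I ≈ 496 mA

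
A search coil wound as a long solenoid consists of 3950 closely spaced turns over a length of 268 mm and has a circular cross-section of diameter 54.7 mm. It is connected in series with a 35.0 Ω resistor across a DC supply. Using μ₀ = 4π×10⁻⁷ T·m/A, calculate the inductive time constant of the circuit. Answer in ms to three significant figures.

τ ≈ 4.91 ms

A = π(d/2)² = π(2.735×10^-2 m)² = 2.350×10^-3 m².
L = μ₀N²A/ℓ = (4π×10⁻⁷)(3950)²(2.350×10^-3)/(0.268) = 0.1719 H.
τ = L/R = (0.1719)/(35.0) = 4.912×10^-3 s.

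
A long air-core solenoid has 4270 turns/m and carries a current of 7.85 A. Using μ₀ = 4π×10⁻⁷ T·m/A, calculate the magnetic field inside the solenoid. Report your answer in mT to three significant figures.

Inside a long solenoid, B = μ₀nI.
B = (4π×10⁻⁷)(4.270×10^3 m⁻¹)(7.85 A) = 4.212×10^-2 T.

B ≈ 42.1 mT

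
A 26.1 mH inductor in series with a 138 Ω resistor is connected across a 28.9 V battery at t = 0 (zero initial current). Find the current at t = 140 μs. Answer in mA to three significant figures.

I ≈ 110 mA

τ = L/R = 2.610×10^-2/138 = 1.891×10^-4 s; final current I_∞ = ε/R = 28.9/138 = 0.2094 A.
I(t) = I_∞(1 − e^(−t/τ)) with t/τ = 0.740.
I = (0.2094)(1 − e^(−0.740)) = 0.1095 A.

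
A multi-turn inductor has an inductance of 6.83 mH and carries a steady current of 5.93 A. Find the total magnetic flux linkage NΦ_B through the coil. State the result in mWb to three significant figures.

From L = NΦ_B/I, the flux linkage is NΦ_B = LI.
NΦ_B = (6.830×10^-3 H)(5.93 A) = 4.050×10^-2 Wb.

NΦ_B ≈ 40.5 mWb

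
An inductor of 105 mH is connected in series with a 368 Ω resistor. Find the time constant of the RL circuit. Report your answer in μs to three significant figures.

τ = L/R = (0.105 H)/(368 Ω) = 2.853×10^-4 s.

τ ≈ 285 μs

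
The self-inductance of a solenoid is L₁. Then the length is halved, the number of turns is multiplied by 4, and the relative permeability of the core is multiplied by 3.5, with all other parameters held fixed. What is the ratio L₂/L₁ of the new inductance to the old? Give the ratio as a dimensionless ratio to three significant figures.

For a solenoid, L ∝ μᵣN²A/ℓ.
L₂/L₁ = (0.5)^-1 × (4)^2 × (3.5) = 112.

L₂/L₁ = 112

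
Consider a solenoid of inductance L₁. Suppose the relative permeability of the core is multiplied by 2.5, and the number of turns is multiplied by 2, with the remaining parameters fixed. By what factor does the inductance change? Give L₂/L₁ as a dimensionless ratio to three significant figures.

For a solenoid, L ∝ μᵣN²A/ℓ.
L₂/L₁ = (2.5) × (2)^2 = 10.0.

L₂/L₁ = 10.0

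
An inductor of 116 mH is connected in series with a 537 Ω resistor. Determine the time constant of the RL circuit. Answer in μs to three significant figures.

τ = L/R = (0.116 H)/(537 Ω) = 2.160×10^-4 s.

τ ≈ 216 μs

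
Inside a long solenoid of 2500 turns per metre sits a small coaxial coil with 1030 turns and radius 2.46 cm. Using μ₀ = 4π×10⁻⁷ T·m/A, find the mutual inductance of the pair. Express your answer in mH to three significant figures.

The outer solenoid produces a uniform field B₁ = μ₀n₁I₁ across the inner coil,
so the flux linkage is N₂Φ = N₂B₁A₂ = μ₀n₁N₂A₂·I₁, giving M = μ₀n₁N₂A₂.
A₂ = πr² = π(2.460×10^-2 m)² = 1.901×10^-3 m².
M = (4π×10⁻⁷)(2500)(1030)(1.901×10^-3) = 6.152×10^-3 H.

M ≈ 6.15 mH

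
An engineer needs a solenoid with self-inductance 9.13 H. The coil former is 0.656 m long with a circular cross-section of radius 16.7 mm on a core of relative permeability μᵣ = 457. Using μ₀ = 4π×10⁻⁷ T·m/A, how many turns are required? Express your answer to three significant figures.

N ≈ 3450 turns

A = πr² = π(1.670×10^-2 m)² = 8.762×10^-4 m².
From L = μ₀μᵣN²A/ℓ, N = √(Lℓ / (μ₀μᵣA)).
N = √[(9.13)(0.656) / ((4π×10⁻⁷)(457)×8.762×10^-4)] = √(1.190×10^7) ≈ 3450.1.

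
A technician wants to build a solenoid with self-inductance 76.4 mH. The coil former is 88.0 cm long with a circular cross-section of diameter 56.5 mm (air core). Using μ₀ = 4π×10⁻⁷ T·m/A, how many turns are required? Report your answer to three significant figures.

A = π(d/2)² = π(2.825×10^-2 m)² = 2.507×10^-3 m².
From L = μ₀N²A/ℓ, N = √(Lℓ / (μ₀A)).
N = √[(7.640×10^-2)(0.88) / ((4π×10⁻⁷)×2.507×10^-3)] = √(2.134×10^7) ≈ 4619.4.

N ≈ 4620 turns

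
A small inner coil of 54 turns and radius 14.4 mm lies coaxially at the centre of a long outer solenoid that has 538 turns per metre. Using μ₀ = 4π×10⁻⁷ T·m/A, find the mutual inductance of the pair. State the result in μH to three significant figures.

M ≈ 23.8 μH

The outer solenoid produces a uniform field B₁ = μ₀n₁I₁ across the inner coil,
so the flux linkage is N₂Φ = N₂B₁A₂ = μ₀n₁N₂A₂·I₁, giving M = μ₀n₁N₂A₂.
A₂ = πr² = π(1.440×10^-2 m)² = 6.514×10^-4 m².
M = (4π×10⁻⁷)(538)(54)(6.514×10^-4) = 2.378×10^-5 H.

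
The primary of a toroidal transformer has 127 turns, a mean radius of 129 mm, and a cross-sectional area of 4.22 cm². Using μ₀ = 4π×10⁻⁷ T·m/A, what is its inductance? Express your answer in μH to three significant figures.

For a thin toroid, L = μ₀N²A/(2πR).
L = (4π×10⁻⁷)(127)²(4.220×10^-4) / (2π×0.129 m) = 1.055×10^-5 H.

L ≈ 10.6 μH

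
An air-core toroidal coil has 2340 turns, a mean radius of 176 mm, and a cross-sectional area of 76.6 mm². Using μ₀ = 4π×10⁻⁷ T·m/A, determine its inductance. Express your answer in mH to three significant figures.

L ≈ 0.477 mH

For a thin toroid, L = μ₀N²A/(2πR).
L = (4π×10⁻⁷)(2340)²(7.660×10^-5) / (2π×0.176 m) = 4.766×10^-4 H.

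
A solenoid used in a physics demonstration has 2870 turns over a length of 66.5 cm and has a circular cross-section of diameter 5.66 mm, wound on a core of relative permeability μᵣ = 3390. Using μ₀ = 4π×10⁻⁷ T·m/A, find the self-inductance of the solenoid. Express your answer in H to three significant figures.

A = π(d/2)² = π(2.830×10^-3 m)² = 2.516×10^-5 m².
For a long solenoid, L = μ₀μᵣN²A/ℓ.
L = (4π×10⁻⁷)(3390)(2870)²(2.516×10^-5)/(0.665 m) = 1.328 H.

L ≈ 1.33 H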